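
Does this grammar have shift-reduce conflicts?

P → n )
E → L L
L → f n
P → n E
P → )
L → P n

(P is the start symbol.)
Augment with P' → P and build the canonical LR(0) collection (I0 = CLOSURE({[P' → . P]}), then GOTO on every symbol after a dot until no new states appear). It has 12 states:
  I0: { [P → . )], [P → . n )], [P → . n E], [P' → . P] }  — shift
  I1: { [P → ) .] }  — reduce
  I2: { [P' → P .] }  — accept
  I3: { [E → . L L], [L → . P n], [L → . f n], [P → . )], [P → . n )], [P → . n E], [P → n . )], [P → n . E] }  — shift
  I4: { [P → ) .], [P → n ) .] }  — 2 reduces
  I5: { [P → n E .] }  — reduce
  I6: { [E → L . L], [L → . P n], [L → . f n], [P → . )], [P → . n )], [P → . n E] }  — shift
  I7: { [L → P . n] }  — shift
  I8: { [L → f . n] }  — shift
  I9: { [L → f n .] }  — reduce
  I10: { [L → P n .] }  — reduce
  I11: { [E → L L .] }  — reduce

No state contains both a complete item and a shift item.

Answer: No shift-reduce conflicts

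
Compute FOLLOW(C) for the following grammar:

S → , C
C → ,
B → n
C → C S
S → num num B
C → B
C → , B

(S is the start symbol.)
{ $, ',', 'num' }

To compute FOLLOW(C), find every occurrence of C on a right-hand side N → α C β: add FIRST(β) \ {ε}, and if β is empty or nullable also add FOLLOW(N). Iterate to a fixed point.

In S → , C: C is at the end, add FOLLOW(S)
In C → C S: C is followed by S, add FIRST(S) \ {ε} = { ',', 'num' }

The FOLLOW sets referred to above (computed the same way, to a fixed point):
  FOLLOW(S) = { $, ',', 'num' }

Taking the union: FOLLOW(C) = { $, ',', 'num' }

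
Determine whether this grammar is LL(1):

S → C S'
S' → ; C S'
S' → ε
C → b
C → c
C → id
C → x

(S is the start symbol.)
Yes, the grammar is LL(1).

Relevant sets:
  FOLLOW(S') = { $ }

For S':
  PREDICT(S' → ';' C S') = { ';' }
  PREDICT(S' → ε) = { $ }
For C:
  PREDICT(C → b) = { 'b' }
  PREDICT(C → c) = { 'c' }
  PREDICT(C → id) = { 'id' }
  PREDICT(C → x) = { 'x' }
S has a single production, so nothing to check there.

All predict sets are disjoint. The grammar IS LL(1).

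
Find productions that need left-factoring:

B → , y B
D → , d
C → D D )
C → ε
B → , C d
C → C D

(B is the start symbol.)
Left-factoring is needed when two productions for the same non-terminal
share a common prefix on the right-hand side.

Productions for B:
  B → , y B
  B → , C d
Productions for C:
  C → D D )
  C → ε
  C → C D

Found common prefix ',' in productions for B

Answer: Yes, B has productions with common prefix ','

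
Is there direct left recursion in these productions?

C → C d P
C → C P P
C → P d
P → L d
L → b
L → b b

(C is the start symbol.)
Yes, C is left-recursive

C → C d P: LEFT RECURSIVE (starts with C)
C → C P P: LEFT RECURSIVE (starts with C)
C → P d: starts with P
P → L d: starts with L
L → b: starts with b
L → b b: starts with b

The grammar has direct left recursion on: C.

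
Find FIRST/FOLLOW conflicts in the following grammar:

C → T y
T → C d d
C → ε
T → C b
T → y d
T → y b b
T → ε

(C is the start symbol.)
Nullable non-terminals: C, T.
FIRST sets used below: FIRST(T) = { 'b', 'd', 'y', ε }, FIRST(C) = { 'b', 'd', 'y', ε }

C: nullable alternative(s) C → ε; FOLLOW(C) = { $, 'b', 'd' }
  C → T y: FIRST \ {ε} = { 'b', 'd', 'y' } — overlaps FOLLOW(C) on { 'b', 'd' }: CONFLICT
  C → ε: FIRST \ {ε} = { } — this is the only nullable alternative, skip

T: nullable alternative(s) T → ε; FOLLOW(T) = { 'y' }
  T → C d d: FIRST \ {ε} = { 'b', 'd', 'y' } — overlaps FOLLOW(T) on { 'y' }: CONFLICT
  T → C b: FIRST \ {ε} = { 'b', 'd', 'y' } — overlaps FOLLOW(T) on { 'y' }: CONFLICT
  T → y d: FIRST \ {ε} = { 'y' } — overlaps FOLLOW(T) on { 'y' }: CONFLICT
  T → y b b: FIRST \ {ε} = { 'y' } — overlaps FOLLOW(T) on { 'y' }: CONFLICT
  T → ε: FIRST \ {ε} = { } — this is the only nullable alternative, skip

So the grammar has 5 FIRST/FOLLOW conflicts (marked CONFLICT above).

Answer: Yes. C → T y with FOLLOW(C) on { 'b', 'd' }; T → C d d with FOLLOW(T) on { 'y' }; T → C b with FOLLOW(T) on { 'y' }; T → y d with FOLLOW(T) on { 'y' }; T → y b b with FOLLOW(T) on { 'y' }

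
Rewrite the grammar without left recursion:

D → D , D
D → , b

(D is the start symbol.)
D → , b D'
D' → , D D'
D' → ε

D is directly left-recursive. The standard transformation for
  A → A α₁ | ... | A α_m | β₁ | ... | β_n
is
  A  → β₁ A' | ... | β_n A'
  A' → α₁ A' | ... | α_m A' | ε

D → , b becomes D → , b D'
D → D , D becomes D' → , D D'
Add D' → ε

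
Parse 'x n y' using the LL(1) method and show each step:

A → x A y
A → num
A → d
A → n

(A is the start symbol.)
LL(1) parsing maintains a stack (initially the start symbol over $) and the input. At each step: if the stack top is a terminal, match it against the current input token; if it is a non-terminal N, replace it with the RHS of M[N, lookahead] (the unique production whose predict set contains the lookahead).

Stack is shown with the top on the left.

Stack    Input    Action
------------------------
A $      x n y $  output A → x A y
x A y $  x n y $  match 'x'
A y $    n y $    output A → n
n y $    n y $    match 'n'
y $      y $      match 'y'
$        $        accept

The string is accepted.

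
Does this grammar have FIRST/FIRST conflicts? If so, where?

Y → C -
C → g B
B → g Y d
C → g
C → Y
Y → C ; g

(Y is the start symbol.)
Yes. Y → C '-' / Y → C ';' g on { 'g' }; C → g B / C → g on { 'g' }; C → g B / C → Y on { 'g' }; C → g / C → Y on { 'g' }

A FIRST/FIRST conflict occurs when two productions N → α and N → β for the same non-terminal have FIRST(α) ∩ FIRST(β) ≠ ∅ (with ε ∈ FIRST of a nullable right-hand side, so two nullable alternatives also conflict).

FIRST sets of the non-terminals at (or reachable through a nullable prefix from) the front of some alternative:
  FIRST(C) = { 'g' }
  FIRST(Y) = { 'g' }

Productions for Y:
  Y → C -: FIRST = { 'g' }
  Y → C ; g: FIRST = { 'g' }
Productions for C:
  C → g B: FIRST = { 'g' }
  C → g: FIRST = { 'g' }
  C → Y: FIRST = { 'g' }
B has only one production, so no FIRST/FIRST conflict is possible there.

Conflict for Y: Y → C - and Y → C ; g
  Overlap: { 'g' }
Conflict for C: C → g B and C → g
  Overlap: { 'g' }
Conflict for C: C → g B and C → Y
  Overlap: { 'g' }
Conflict for C: C → g and C → Y
  Overlap: { 'g' }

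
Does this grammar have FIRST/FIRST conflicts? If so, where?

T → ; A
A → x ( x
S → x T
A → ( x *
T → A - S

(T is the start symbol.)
FIRST sets of the non-terminals at (or reachable through a nullable prefix from) the front of some alternative:
  FIRST(A) = { '(', 'x' }

Productions for T:
  T → ; A: FIRST = { ';' }
  T → A - S: FIRST = { '(', 'x' }
Productions for A:
  A → x ( x: FIRST = { 'x' }
  A → ( x *: FIRST = { '(' }
S has only one production, so no FIRST/FIRST conflict is possible there.

All alternatives of each non-terminal have pairwise disjoint FIRST sets.

Answer: No FIRST/FIRST conflicts.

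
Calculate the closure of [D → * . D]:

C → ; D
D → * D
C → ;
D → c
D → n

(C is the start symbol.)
To compute CLOSURE, for each item [A → α.Bβ] where B is a non-terminal, add [B → .γ] for all productions B → γ; repeat for the newly added items until nothing changes.

Start with: [D → * . D]
  [D → * . D] has the dot before D: add [D → . * D], [D → . c], [D → . n]
No further items can be added.

CLOSURE = { [D → * . D], [D → . * D], [D → . c], [D → . n] }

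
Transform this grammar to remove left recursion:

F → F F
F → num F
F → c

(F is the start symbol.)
F is directly left-recursive. The standard transformation for
  A → A α₁ | ... | A α_m | β₁ | ... | β_n
is
  A  → β₁ A' | ... | β_n A'
  A' → α₁ A' | ... | α_m A' | ε

F → num F becomes F → num F F'
F → c becomes F → c F'
F → F F becomes F' → F F'
Add F' → ε

Resulting grammar:
F → num F F'
F → c F'
F' → F F'
F' → ε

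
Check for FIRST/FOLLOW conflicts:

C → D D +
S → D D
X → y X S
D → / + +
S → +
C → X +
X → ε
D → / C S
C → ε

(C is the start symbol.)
Nullable non-terminals: C, X.
FIRST sets used below: FIRST(D) = { '/' }, FIRST(X) = { 'y', ε }

C: nullable alternative(s) C → ε; FOLLOW(C) = { $, '+', '/' }
  C → D D +: FIRST \ {ε} = { '/' } — overlaps FOLLOW(C) on { '/' }: CONFLICT
  C → X +: FIRST \ {ε} = { '+', 'y' } — overlaps FOLLOW(C) on { '+' }: CONFLICT
  C → ε: FIRST \ {ε} = { } — this is the only nullable alternative, skip

X: nullable alternative(s) X → ε; FOLLOW(X) = { '+', '/' }
  X → y X S: FIRST \ {ε} = { 'y' } — disjoint from FOLLOW(X)
  X → ε: FIRST \ {ε} = { } — this is the only nullable alternative, skip

D, S have no nullable alternative, so no FIRST/FOLLOW check is needed there.

So the grammar has 2 FIRST/FOLLOW conflicts (marked CONFLICT above).

Answer: Yes. C → D D '+' with FOLLOW(C) on { '/' }; C → X '+' with FOLLOW(C) on { '+' }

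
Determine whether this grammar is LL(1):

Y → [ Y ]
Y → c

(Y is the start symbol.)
A grammar is LL(1) if for each non-terminal N with multiple productions, the predict sets of those productions are pairwise disjoint, where PREDICT(N → α) = (FIRST(α) \ {ε}) ∪ (FOLLOW(N) if α ⇒* ε).

For Y:
  PREDICT(Y → '[' Y ']') = { '[' }
  PREDICT(Y → c) = { 'c' }

All predict sets are disjoint. The grammar IS LL(1).

Answer: Yes, the grammar is LL(1).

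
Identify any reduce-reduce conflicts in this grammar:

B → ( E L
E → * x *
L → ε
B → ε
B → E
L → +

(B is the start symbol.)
No reduce-reduce conflicts

A reduce-reduce conflict occurs when an LR(0) state has two complete items [A → α .] and [B → β .] — both call for a reduction, and with no lookahead the parser cannot choose between them.

Augment with B' → B and build the canonical LR(0) collection (I0 = CLOSURE({[B' → . B]}), then GOTO on every symbol after a dot until no new states appear). It has 10 states:
  I0: { [B → . ( E L], [B → . E], [B → .], [B' → . B], [E → . * x *] }  — shift, reduce
  I1: { [B → ( . E L], [E → . * x *] }  — shift
  I2: { [E → * . x *] }  — shift
  I3: { [B' → B .] }  — accept
  I4: { [B → E .] }  — reduce
  I5: { [E → * x . *] }  — shift
  I6: { [E → * x * .] }  — reduce
  I7: { [B → ( E . L], [L → . +], [L → .] }  — shift, reduce
  I8: { [L → + .] }  — reduce
  I9: { [B → ( E L .] }  — reduce

No state contains more than one complete item.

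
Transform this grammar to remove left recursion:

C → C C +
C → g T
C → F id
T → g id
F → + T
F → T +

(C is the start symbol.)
C → g T C'
C → F id C'
C' → C + C'
C' → ε
T → g id
F → + T
F → T +

C is directly left-recursive. The standard transformation for
  A → A α₁ | ... | A α_m | β₁ | ... | β_n
is
  A  → β₁ A' | ... | β_n A'
  A' → α₁ A' | ... | α_m A' | ε

C → g T becomes C → g T C'
C → F id becomes C → F id C'
C → C C + becomes C' → C + C'
Add C' → ε

Productions for other non-terminals are unchanged:
  T → g id
  F → + T
  F → T +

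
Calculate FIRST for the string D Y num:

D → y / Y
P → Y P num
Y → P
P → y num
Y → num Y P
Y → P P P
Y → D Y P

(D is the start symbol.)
{ 'y' }

FIRST sets of the non-terminals involved (from the grammar, by fixed-point iteration):
  FIRST(D) = { 'y' }

To compute FIRST(D Y num), process the symbols left to right:
Symbol D is a non-terminal. Add FIRST(D) \ {ε} = { 'y' }
D is not nullable (ε ∉ FIRST(D)), so stop here.
FIRST(D Y num) = { 'y' }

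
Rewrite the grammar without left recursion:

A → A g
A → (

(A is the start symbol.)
A → ( A'
A' → g A'
A' → ε

A is directly left-recursive. The standard transformation for
  A → A α₁ | ... | A α_m | β₁ | ... | β_n
is
  A  → β₁ A' | ... | β_n A'
  A' → α₁ A' | ... | α_m A' | ε

A → ( becomes A → ( A'
A → A g becomes A' → g A'
Add A' → ε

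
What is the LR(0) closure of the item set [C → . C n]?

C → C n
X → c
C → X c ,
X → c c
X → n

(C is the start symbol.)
To compute CLOSURE, for each item [A → α.Bβ] where B is a non-terminal, add [B → .γ] for all productions B → γ; repeat for the newly added items until nothing changes.

Start with: [C → . C n]
  [C → . C n] has the dot before C: add [C → . X c ,]
  [C → . X c ,] has the dot before X: add [X → . c], [X → . c c], [X → . n]
No further items can be added.

CLOSURE = { [C → . C n], [C → . X c ,], [X → . c c], [X → . c], [X → . n] }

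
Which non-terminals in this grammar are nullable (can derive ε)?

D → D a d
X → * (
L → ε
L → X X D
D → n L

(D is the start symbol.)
{ 'L' }

ε-productions: L → ε
So L is immediately nullable.
No further non-terminal can be added: every production for the remaining non-terminals contains a terminal or a non-nullable non-terminal.
Nullable = { 'L' }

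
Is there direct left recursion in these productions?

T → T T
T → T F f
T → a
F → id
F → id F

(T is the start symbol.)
Yes, T is left-recursive

T → T T: LEFT RECURSIVE (starts with T)
T → T F f: LEFT RECURSIVE (starts with T)
T → a: starts with a
F → id: starts with id
F → id F: starts with id

The grammar has direct left recursion on: T.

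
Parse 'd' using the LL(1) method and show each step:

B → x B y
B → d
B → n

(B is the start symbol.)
Stack is shown with the top on the left.

Stack  Input  Action
--------------------
B $    d $    output B → d
d $    d $    match 'd'
$      $      accept

The string is accepted.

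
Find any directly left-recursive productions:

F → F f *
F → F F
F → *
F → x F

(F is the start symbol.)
Direct left recursion occurs when N → N α for some non-terminal N (the right-hand side begins with the left-hand side itself).

F → F f *: LEFT RECURSIVE (starts with F)
F → F F: LEFT RECURSIVE (starts with F)
F → *: starts with '*'
F → x F: starts with x

The grammar has direct left recursion on: F.

Answer: Yes, F is left-recursive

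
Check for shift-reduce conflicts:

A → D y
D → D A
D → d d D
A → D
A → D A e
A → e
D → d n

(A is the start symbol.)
A shift-reduce conflict occurs when an LR(0) state has both:
  - a complete (reduce) item [A → α .] (dot at the end), and
  - a shift item [B → β . c γ] (dot before a terminal).

Augment with A' → A and build the canonical LR(0) collection (I0 = CLOSURE({[A' → . A]}), then GOTO on every symbol after a dot until no new states appear). It has 12 states:
  I0: { [A → . D A e], [A → . D y], [A → . D], [A → . e], [A' → . A], [D → . D A], [D → . d d D], [D → . d n] }  — shift
  I1: { [A' → A .] }  — accept
  I2: { [A → . D A e], [A → . D y], [A → . D], [A → . e], [A → D . A e], [A → D . y], [A → D .], [D → . D A], [D → . d d D], [D → . d n], [D → D . A] }  — shift, reduce
  I3: { [D → d . d D], [D → d . n] }  — shift
  I4: { [A → e .] }  — reduce
  I5: { [D → . D A], [D → . d d D], [D → . d n], [D → d d . D] }  — shift
  I6: { [D → d n .] }  — reduce
  I7: { [A → . D A e], [A → . D y], [A → . D], [A → . e], [D → . D A], [D → . d d D], [D → . d n], [D → D . A], [D → d d D .] }  — shift, reduce
  I8: { [D → D A .] }  — reduce
  I9: { [A → D A . e], [D → D A .] }  — shift, reduce
  I10: { [A → D y .] }  — reduce
  I11: { [A → D A e .] }  — reduce

I2 contains reduce item [A → D .] and shift items [A → D . y], [A → . e], [D → . d d D], [D → . d n] — shift-reduce conflict.
I7 contains reduce item [D → d d D .] and shift items [A → . e], [D → . d d D], [D → . d n] — shift-reduce conflict.
I9 contains reduce item [D → D A .] and shift item [A → D A . e] — shift-reduce conflict.

Answer: Yes — I2: [A → D .] vs [A → D . y]; I7: [D → d d D .] vs [A → . e]; I9: [D → D A .] vs [A → D A . e]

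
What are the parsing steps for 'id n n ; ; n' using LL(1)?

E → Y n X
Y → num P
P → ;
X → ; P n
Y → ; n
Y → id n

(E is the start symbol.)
LL(1) parsing maintains a stack (initially the start symbol over $) and the input. At each step: if the stack top is a terminal, match it against the current input token; if it is a non-terminal N, replace it with the RHS of M[N, lookahead] (the unique production whose predict set contains the lookahead).

Stack is shown with the top on the left.

Stack       Input           Action
----------------------------------
E $         id n n ; ; n $  output E → Y n X
Y n X $     id n n ; ; n $  output Y → id n
id n n X $  id n n ; ; n $  match 'id'
n n X $     n n ; ; n $     match 'n'
n X $       n ; ; n $       match 'n'
X $         ; ; n $         output X → ; P n
; P n $     ; ; n $         match ';'
P n $       ; n $           output P → ;
; n $       ; n $           match ';'
n $         n $             match 'n'
$           $               accept

The string is accepted.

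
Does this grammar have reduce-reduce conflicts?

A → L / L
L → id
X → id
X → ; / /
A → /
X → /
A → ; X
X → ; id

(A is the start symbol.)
No reduce-reduce conflicts

Augment with A' → A and build the canonical LR(0) collection (I0 = CLOSURE({[A' → . A]}), then GOTO on every symbol after a dot until no new states appear). It has 15 states:
  I0: { [A → . /], [A → . ; X], [A → . L / L], [A' → . A], [L → . id] }  — shift
  I1: { [A → / .] }  — reduce
  I2: { [A → ; . X], [X → . /], [X → . ; / /], [X → . ; id], [X → . id] }  — shift
  I3: { [A' → A .] }  — accept
  I4: { [A → L . / L] }  — shift
  I5: { [L → id .] }  — reduce
  I6: { [A → L / . L], [L → . id] }  — shift
  I7: { [A → L / L .] }  — reduce
  I8: { [X → / .] }  — reduce
  I9: { [X → ; . / /], [X → ; . id] }  — shift
  I10: { [A → ; X .] }  — reduce
  I11: { [X → id .] }  — reduce
  I12: { [X → ; / . /] }  — shift
  I13: { [X → ; id .] }  — reduce
  I14: { [X → ; / / .] }  — reduce

No state contains more than one complete item.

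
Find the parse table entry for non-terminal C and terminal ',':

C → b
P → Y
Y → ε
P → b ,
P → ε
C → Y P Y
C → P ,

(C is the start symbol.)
To find M[C, ','], we find productions for C where ',' is in the predict set (PREDICT(N → α) = (FIRST(α) \ {ε}) ∪ (FOLLOW(N) if α ⇒* ε)).

Relevant sets:
  FIRST(Y) = { ε }
  FIRST(P) = { 'b', ε }
  FOLLOW(C) = { $ }

C → b: PREDICT = { 'b' }
C → Y P Y: PREDICT = { $, 'b' }
C → P ,: PREDICT = { ',', 'b' }
  ',' is in predict set, so this production goes in M[C, ',']

M[C, ','] = C → P ,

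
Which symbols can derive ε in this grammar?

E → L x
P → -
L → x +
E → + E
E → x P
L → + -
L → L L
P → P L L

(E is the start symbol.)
A non-terminal is nullable if it can derive ε (the empty string): either it has an ε-production, or it has a production whose right-hand side consists entirely of nullable non-terminals.

There are no ε-productions, so no non-terminal can derive ε.
No non-terminals are nullable.

Answer: None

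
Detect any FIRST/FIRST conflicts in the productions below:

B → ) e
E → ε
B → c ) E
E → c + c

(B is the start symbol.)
No FIRST/FIRST conflicts.

Productions for B:
  B → ) e: FIRST = { ')' }
  B → c ) E: FIRST = { 'c' }
Productions for E:
  E → ε: FIRST = { ε }
  E → c + c: FIRST = { 'c' }

All alternatives of each non-terminal have pairwise disjoint FIRST sets.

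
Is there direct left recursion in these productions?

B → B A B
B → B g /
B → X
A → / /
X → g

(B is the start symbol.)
Direct left recursion occurs when N → N α for some non-terminal N (the right-hand side begins with the left-hand side itself).

B → B A B: LEFT RECURSIVE (starts with B)
B → B g /: LEFT RECURSIVE (starts with B)
B → X: starts with X
A → / /: starts with '/'
X → g: starts with g

The grammar has direct left recursion on: B.

Answer: Yes, B is left-recursive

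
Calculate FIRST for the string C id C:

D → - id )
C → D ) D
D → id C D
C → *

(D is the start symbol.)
FIRST sets of the non-terminals involved (from the grammar, by fixed-point iteration):
  FIRST(C) = { '*', '-', 'id' }

To compute FIRST(C id C), process the symbols left to right:
Symbol C is a non-terminal. Add FIRST(C) \ {ε} = { '*', '-', 'id' }
C is not nullable (ε ∉ FIRST(C)), so stop here.
FIRST(C id C) = { '*', '-', 'id' }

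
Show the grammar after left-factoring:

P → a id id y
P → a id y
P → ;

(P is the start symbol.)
Left-factoring transforms A → αβ₁ | αβ₂ into A → αA' and A' → β₁ | β₂
(α is the longest common prefix among the alternatives). Repeat until
no nonterminal has two alternatives with a common prefix.

Round 1: P has alternatives sharing prefix 'a id'. Introduce P': P → a id P'
  Add: P' → id y
  Add: P' → y

No remaining common prefixes — done.

Resulting grammar:
P → a id P'
P' → id y
P' → y
P → ;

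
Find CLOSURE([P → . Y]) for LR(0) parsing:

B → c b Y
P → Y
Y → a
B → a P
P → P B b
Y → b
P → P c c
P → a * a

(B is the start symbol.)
Start with: [P → . Y]
  [P → . Y] has the dot before Y: add [Y → . a], [Y → . b]
No further items can be added.

CLOSURE = { [P → . Y], [Y → . a], [Y → . b] }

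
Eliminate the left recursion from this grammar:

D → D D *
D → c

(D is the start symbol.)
D is directly left-recursive. The standard transformation for
  A → A α₁ | ... | A α_m | β₁ | ... | β_n
is
  A  → β₁ A' | ... | β_n A'
  A' → α₁ A' | ... | α_m A' | ε

D → c becomes D → c D'
D → D D * becomes D' → D * D'
Add D' → ε

Resulting grammar:
D → c D'
D' → D * D'
D' → ε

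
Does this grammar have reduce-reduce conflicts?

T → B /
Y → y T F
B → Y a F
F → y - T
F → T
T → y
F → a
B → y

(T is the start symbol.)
Yes — I4: [B → y .] vs [T → y .]; I9: [B → y .] vs [T → y .]

A reduce-reduce conflict occurs when an LR(0) state has two complete items [A → α .] and [B → β .] — both call for a reduction, and with no lookahead the parser cannot choose between them.

Augment with T' → T and build the canonical LR(0) collection (I0 = CLOSURE({[T' → . T]}), then GOTO on every symbol after a dot until no new states appear). It has 15 states:
  I0: { [B → . Y a F], [B → . y], [T → . B /], [T → . y], [T' → . T], [Y → . y T F] }  — shift
  I1: { [T → B . /] }  — shift
  I2: { [T' → T .] }  — accept
  I3: { [B → Y . a F] }  — shift
  I4: { [B → . Y a F], [B → . y], [B → y .], [T → . B /], [T → . y], [T → y .], [Y → . y T F], [Y → y . T F] }  — shift, 2 reduces
  I5: { [B → . Y a F], [B → . y], [F → . T], [F → . a], [F → . y - T], [T → . B /], [T → . y], [Y → . y T F], [Y → y T . F] }  — shift
  I6: { [Y → y T F .] }  — reduce
  I7: { [F → T .] }  — reduce
  I8: { [F → a .] }  — reduce
  I9: { [B → . Y a F], [B → . y], [B → y .], [F → y . - T], [T → . B /], [T → . y], [T → y .], [Y → . y T F], [Y → y . T F] }  — shift, 2 reduces
  I10: { [B → . Y a F], [B → . y], [F → y - . T], [T → . B /], [T → . y], [Y → . y T F] }  — shift
  I11: { [F → y - T .] }  — reduce
  I12: { [B → . Y a F], [B → . y], [B → Y a . F], [F → . T], [F → . a], [F → . y - T], [T → . B /], [T → . y], [Y → . y T F] }  — shift
  I13: { [B → Y a F .] }  — reduce
  I14: { [T → B / .] }  — reduce

I4 contains complete items [B → y .], [T → y .] — reduce-reduce conflict.
I9 contains complete items [B → y .], [T → y .] — reduce-reduce conflict.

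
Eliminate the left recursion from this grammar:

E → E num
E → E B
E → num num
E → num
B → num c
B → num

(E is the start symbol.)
E → num num E'
E → num E'
E' → num E'
E' → B E'
E' → ε
B → num c
B → num

E is directly left-recursive. The standard transformation for
  A → A α₁ | ... | A α_m | β₁ | ... | β_n
is
  A  → β₁ A' | ... | β_n A'
  A' → α₁ A' | ... | α_m A' | ε

E → num num becomes E → num num E'
E → num becomes E → num E'
E → E num becomes E' → num E'
E → E B becomes E' → B E'
Add E' → ε

Productions for other non-terminals are unchanged:
  B → num c
  B → num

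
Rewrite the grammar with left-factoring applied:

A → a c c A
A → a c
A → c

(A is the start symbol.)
Left-factoring transforms A → αβ₁ | αβ₂ into A → αA' and A' → β₁ | β₂
(α is the longest common prefix among the alternatives). Repeat until
no nonterminal has two alternatives with a common prefix.

Round 1: A has alternatives sharing prefix 'a c'. Introduce A': A → a c A'
  Add: A' → c A
  Add: A' → ε

No remaining common prefixes — done.

Resulting grammar:
A → a c A'
A' → c A
A' → ε
A → c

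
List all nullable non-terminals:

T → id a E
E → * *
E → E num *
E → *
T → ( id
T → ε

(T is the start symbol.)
ε-productions: T → ε
So T is immediately nullable.
No further non-terminal can be added: every production for the remaining non-terminals contains a terminal or a non-nullable non-terminal.
Nullable = { 'T' }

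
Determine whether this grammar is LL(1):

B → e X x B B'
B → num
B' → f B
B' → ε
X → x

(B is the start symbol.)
A grammar is LL(1) if for each non-terminal N with multiple productions, the predict sets of those productions are pairwise disjoint, where PREDICT(N → α) = (FIRST(α) \ {ε}) ∪ (FOLLOW(N) if α ⇒* ε).

Relevant sets:
  FOLLOW(B') = { $, 'f' }

For B:
  PREDICT(B → e X x B B') = { 'e' }
  PREDICT(B → num) = { 'num' }
For B':
  PREDICT(B' → f B) = { 'f' }
  PREDICT(B' → ε) = { $, 'f' }
X has a single production, so nothing to check there.

Conflict found: Predict set conflict for B': { 'f' }
The grammar is NOT LL(1).

Answer: No. Predict set conflict for B': { 'f' }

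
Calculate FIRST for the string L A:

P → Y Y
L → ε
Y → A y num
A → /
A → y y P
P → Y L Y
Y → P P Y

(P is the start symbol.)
{ '/', 'y' }

FIRST sets of the non-terminals involved (from the grammar, by fixed-point iteration):
  FIRST(L) = { ε }
  FIRST(A) = { '/', 'y' }

To compute FIRST(L A), process the symbols left to right:
Symbol L is a non-terminal. Add FIRST(L) \ {ε} = { }
L is nullable (ε ∈ FIRST(L)), continue to the next symbol.
Symbol A is a non-terminal. Add FIRST(A) \ {ε} = { '/', 'y' }
A is not nullable (ε ∉ FIRST(A)), so stop here.
FIRST(L A) = { '/', 'y' }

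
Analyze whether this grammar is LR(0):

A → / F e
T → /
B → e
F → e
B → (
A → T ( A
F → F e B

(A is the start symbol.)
A grammar is LR(0) if no state in the canonical LR(0) collection has:
  - both a shift item (dot before a terminal) and a complete item (shift-reduce conflict), or
  - two or more complete items (reduce-reduce conflict; the accept item [A' → A .] counts as a complete item here).

Augment with A' → A and build the canonical LR(0) collection (I0 = CLOSURE({[A' → . A]}), then GOTO on every symbol after a dot until no new states appear). It has 12 states:
  I0: { [A → . / F e], [A → . T ( A], [A' → . A], [T → . /] }  — shift
  I1: { [A → / . F e], [F → . F e B], [F → . e], [T → / .] }  — shift, reduce
  I2: { [A' → A .] }  — accept
  I3: { [A → T . ( A] }  — shift
  I4: { [A → . / F e], [A → . T ( A], [A → T ( . A], [T → . /] }  — shift
  I5: { [A → T ( A .] }  — reduce
  I6: { [A → / F . e], [F → F . e B] }  — shift
  I7: { [F → e .] }  — reduce
  I8: { [A → / F e .], [B → . (], [B → . e], [F → F e . B] }  — shift, reduce
  I9: { [B → ( .] }  — reduce
  I10: { [F → F e B .] }  — reduce
  I11: { [B → e .] }  — reduce

Conflict in state I1:
  Shift-reduce conflict between [T → / .] and [F → . e]
So the grammar is NOT LR(0).

Answer: No. Shift-reduce conflict between [T → / .] and [F → . e]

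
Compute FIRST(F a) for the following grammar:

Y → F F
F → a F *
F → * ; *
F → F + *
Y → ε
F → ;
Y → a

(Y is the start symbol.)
FIRST sets of the non-terminals involved (from the grammar, by fixed-point iteration):
  FIRST(F) = { '*', ';', 'a' }

To compute FIRST(F a), process the symbols left to right:
Symbol F is a non-terminal. Add FIRST(F) \ {ε} = { '*', ';', 'a' }
F is not nullable (ε ∉ FIRST(F)), so stop here.
FIRST(F a) = { '*', ';', 'a' }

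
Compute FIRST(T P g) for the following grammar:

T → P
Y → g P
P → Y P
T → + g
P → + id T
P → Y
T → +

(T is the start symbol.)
FIRST sets of the non-terminals involved (from the grammar, by fixed-point iteration):
  FIRST(T) = { '+', 'g' }

To compute FIRST(T P g), process the symbols left to right:
Symbol T is a non-terminal. Add FIRST(T) \ {ε} = { '+', 'g' }
T is not nullable (ε ∉ FIRST(T)), so stop here.
FIRST(T P g) = { '+', 'g' }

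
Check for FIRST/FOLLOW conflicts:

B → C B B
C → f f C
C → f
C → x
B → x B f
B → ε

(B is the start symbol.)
Yes. B → C B B with FOLLOW(B) on { 'f', 'x' }; B → x B f with FOLLOW(B) on { 'x' }

A FIRST/FOLLOW conflict occurs when a non-terminal N has a nullable alternative N → β (β ⇒* ε) and another alternative N → α with FIRST(α) ∩ FOLLOW(N) ≠ ∅: on such a lookahead the parser cannot decide between expanding α and letting N vanish via β.

Nullable non-terminals: B.
FIRST sets used below: FIRST(C) = { 'f', 'x' }

B: nullable alternative(s) B → ε; FOLLOW(B) = { $, 'f', 'x' }
  B → C B B: FIRST \ {ε} = { 'f', 'x' } — overlaps FOLLOW(B) on { 'f', 'x' }: CONFLICT
  B → x B f: FIRST \ {ε} = { 'x' } — overlaps FOLLOW(B) on { 'x' }: CONFLICT
  B → ε: FIRST \ {ε} = { } — this is the only nullable alternative, skip

C has no nullable alternative, so no FIRST/FOLLOW check is needed there.

So the grammar has 2 FIRST/FOLLOW conflicts (marked CONFLICT above).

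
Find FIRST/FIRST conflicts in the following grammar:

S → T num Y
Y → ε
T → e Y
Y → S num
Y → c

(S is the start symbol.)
A FIRST/FIRST conflict occurs when two productions N → α and N → β for the same non-terminal have FIRST(α) ∩ FIRST(β) ≠ ∅ (with ε ∈ FIRST of a nullable right-hand side, so two nullable alternatives also conflict).

FIRST sets of the non-terminals at (or reachable through a nullable prefix from) the front of some alternative:
  FIRST(S) = { 'e' }

Productions for Y:
  Y → ε: FIRST = { ε }
  Y → S num: FIRST = { 'e' }
  Y → c: FIRST = { 'c' }
S, T have only one production, so no FIRST/FIRST conflict is possible there.

All alternatives of each non-terminal have pairwise disjoint FIRST sets.

Answer: No FIRST/FIRST conflicts.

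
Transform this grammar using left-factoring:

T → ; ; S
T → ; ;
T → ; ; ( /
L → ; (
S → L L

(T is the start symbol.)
T → ; ; T'
T' → S
T' → ε
T' → ( /
L → ; (
S → L L

Left-factoring transforms A → αβ₁ | αβ₂ into A → αA' and A' → β₁ | β₂
(α is the longest common prefix among the alternatives). Repeat until
no nonterminal has two alternatives with a common prefix.

Round 1: T has alternatives sharing prefix '; ;'. Introduce T': T → ; ; T'
  Add: T' → S
  Add: T' → ε
  Add: T' → ( /

No remaining common prefixes — done.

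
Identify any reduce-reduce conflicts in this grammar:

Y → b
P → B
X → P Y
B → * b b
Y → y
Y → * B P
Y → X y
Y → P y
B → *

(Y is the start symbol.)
Yes — I10: [Y → P y .] vs [Y → y .]

Augment with Y' → Y and build the canonical LR(0) collection (I0 = CLOSURE({[Y' → . Y]}), then GOTO on every symbol after a dot until no new states appear). It has 16 states:
  I0: { [B → . * b b], [B → . *], [P → . B], [X → . P Y], [Y → . * B P], [Y → . P y], [Y → . X y], [Y → . b], [Y → . y], [Y' → . Y] }  — shift
  I1: { [B → * . b b], [B → * .], [B → . * b b], [B → . *], [Y → * . B P] }  — shift, reduce
  I2: { [P → B .] }  — reduce
  I3: { [B → . * b b], [B → . *], [P → . B], [X → . P Y], [X → P . Y], [Y → . * B P], [Y → . P y], [Y → . X y], [Y → . b], [Y → . y], [Y → P . y] }  — shift
  I4: { [Y → X . y] }  — shift
  I5: { [Y' → Y .] }  — accept
  I6: { [Y → b .] }  — reduce
  I7: { [Y → y .] }  — reduce
  I8: { [Y → X y .] }  — reduce
  I9: { [X → P Y .] }  — reduce
  I10: { [Y → P y .], [Y → y .] }  — 2 reduces
  I11: { [B → * . b b], [B → * .] }  — shift, reduce
  I12: { [B → . * b b], [B → . *], [P → . B], [Y → * B . P] }  — shift
  I13: { [B → * b . b] }  — shift
  I14: { [B → * b b .] }  — reduce
  I15: { [Y → * B P .] }  — reduce

I10 contains complete items [Y → P y .], [Y → y .] — reduce-reduce conflict.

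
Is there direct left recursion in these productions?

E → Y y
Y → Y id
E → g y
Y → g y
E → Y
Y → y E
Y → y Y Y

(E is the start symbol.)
Yes, Y is left-recursive

Direct left recursion occurs when N → N α for some non-terminal N (the right-hand side begins with the left-hand side itself).

E → Y y: starts with Y
Y → Y id: LEFT RECURSIVE (starts with Y)
E → g y: starts with g
Y → g y: starts with g
E → Y: starts with Y
Y → y E: starts with y
Y → y Y Y: starts with y

The grammar has direct left recursion on: Y.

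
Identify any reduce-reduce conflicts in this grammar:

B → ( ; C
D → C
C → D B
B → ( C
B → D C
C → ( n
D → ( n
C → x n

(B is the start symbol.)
Augment with B' → B and build the canonical LR(0) collection (I0 = CLOSURE({[B' → . B]}), then GOTO on every symbol after a dot until no new states appear). It has 15 states:
  I0: { [B → . ( ; C], [B → . ( C], [B → . D C], [B' → . B], [C → . ( n], [C → . D B], [C → . x n], [D → . ( n], [D → . C] }  — shift
  I1: { [B → ( . ; C], [B → ( . C], [C → ( . n], [C → . ( n], [C → . D B], [C → . x n], [D → ( . n], [D → . ( n], [D → . C] }  — shift
  I2: { [B' → B .] }  — accept
  I3: { [D → C .] }  — reduce
  I4: { [B → . ( ; C], [B → . ( C], [B → . D C], [B → D . C], [C → . ( n], [C → . D B], [C → . x n], [C → D . B], [D → . ( n], [D → . C] }  — shift
  I5: { [C → x . n] }  — shift
  I6: { [C → x n .] }  — reduce
  I7: { [C → D B .] }  — reduce
  I8: { [B → D C .], [D → C .] }  — 2 reduces
  I9: { [C → ( . n], [D → ( . n] }  — shift
  I10: { [B → ( ; . C], [C → . ( n], [C → . D B], [C → . x n], [D → . ( n], [D → . C] }  — shift
  I11: { [B → ( C .], [D → C .] }  — 2 reduces
  I12: { [B → . ( ; C], [B → . ( C], [B → . D C], [C → . ( n], [C → . D B], [C → . x n], [C → D . B], [D → . ( n], [D → . C] }  — shift
  I13: { [C → ( n .], [D → ( n .] }  — 2 reduces
  I14: { [B → ( ; C .], [D → C .] }  — 2 reduces

I8 contains complete items [B → D C .], [D → C .] — reduce-reduce conflict.
I11 contains complete items [B → ( C .], [D → C .] — reduce-reduce conflict.
I13 contains complete items [C → ( n .], [D → ( n .] — reduce-reduce conflict.
I14 contains complete items [B → ( ; C .], [D → C .] — reduce-reduce conflict.

Answer: Yes — I8: [B → D C .] vs [D → C .]; I11: [B → ( C .] vs [D → C .]; I13: [C → ( n .] vs [D → ( n .]; I14: [B → ( ; C .] vs [D → C .]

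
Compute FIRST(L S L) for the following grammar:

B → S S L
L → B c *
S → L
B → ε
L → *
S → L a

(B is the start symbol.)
{ '*', 'c' }

FIRST sets of the non-terminals involved (from the grammar, by fixed-point iteration):
  FIRST(L) = { '*', 'c' }

To compute FIRST(L S L), process the symbols left to right:
Symbol L is a non-terminal. Add FIRST(L) \ {ε} = { '*', 'c' }
L is not nullable (ε ∉ FIRST(L)), so stop here.
FIRST(L S L) = { '*', 'c' }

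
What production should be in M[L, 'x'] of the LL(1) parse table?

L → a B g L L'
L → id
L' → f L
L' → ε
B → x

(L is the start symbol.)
To find M[L, 'x'], we find productions for L where 'x' is in the predict set (PREDICT(N → α) = (FIRST(α) \ {ε}) ∪ (FOLLOW(N) if α ⇒* ε)).

L → a B g L L': PREDICT = { 'a' }
L → id: PREDICT = { 'id' }

M[L, 'x'] is empty (no production applies)

Answer: Empty (error entry)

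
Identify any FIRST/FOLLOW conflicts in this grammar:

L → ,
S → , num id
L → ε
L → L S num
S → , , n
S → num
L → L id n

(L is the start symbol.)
Nullable non-terminals: L.
FIRST sets used below: FIRST(L) = { ',', 'id', 'num', ε }, FIRST(S) = { ',', 'num' }

L: nullable alternative(s) L → ε; FOLLOW(L) = { $, ',', 'id', 'num' }
  L → ,: FIRST \ {ε} = { ',' } — overlaps FOLLOW(L) on { ',' }: CONFLICT
  L → ε: FIRST \ {ε} = { } — this is the only nullable alternative, skip
  L → L S num: FIRST \ {ε} = { ',', 'id', 'num' } — overlaps FOLLOW(L) on { ',', 'id', 'num' }: CONFLICT
  L → L id n: FIRST \ {ε} = { ',', 'id', 'num' } — overlaps FOLLOW(L) on { ',', 'id', 'num' }: CONFLICT

S has no nullable alternative, so no FIRST/FOLLOW check is needed there.

So the grammar has 3 FIRST/FOLLOW conflicts (marked CONFLICT above).

Answer: Yes. L → ',' with FOLLOW(L) on { ',' }; L → L S num with FOLLOW(L) on { ',', 'id', 'num' }; L → L id n with FOLLOW(L) on { ',', 'id', 'num' }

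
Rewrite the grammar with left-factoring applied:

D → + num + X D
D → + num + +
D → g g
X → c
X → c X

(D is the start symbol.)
D → + num + D'
D' → X D
D' → +
D → g g
X → c X'
X' → ε
X' → X

Left-factoring transforms A → αβ₁ | αβ₂ into A → αA' and A' → β₁ | β₂
(α is the longest common prefix among the alternatives). Repeat until
no nonterminal has two alternatives with a common prefix.

Round 1: D has alternatives sharing prefix '+ num +'. Introduce D': D → + num + D'
  Add: D' → X D
  Add: D' → +

Round 2: X has alternatives sharing prefix 'c'. Introduce X': X → c X'
  Add: X' → ε
  Add: X' → X

No remaining common prefixes — done.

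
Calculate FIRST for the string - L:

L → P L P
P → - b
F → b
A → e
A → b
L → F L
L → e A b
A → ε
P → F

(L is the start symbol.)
{ '-' }

To compute FIRST(- L), process the symbols left to right:
Symbol - is a terminal. Add '-' and stop.
FIRST(- L) = { '-' }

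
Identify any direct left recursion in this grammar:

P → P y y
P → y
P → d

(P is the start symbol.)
Yes, P is left-recursive

Direct left recursion occurs when N → N α for some non-terminal N (the right-hand side begins with the left-hand side itself).

P → P y y: LEFT RECURSIVE (starts with P)
P → y: starts with y
P → d: starts with d

The grammar has direct left recursion on: P.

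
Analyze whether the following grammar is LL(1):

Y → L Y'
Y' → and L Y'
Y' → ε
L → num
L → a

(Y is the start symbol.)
Relevant sets:
  FOLLOW(Y') = { $ }

For Y':
  PREDICT(Y' → and L Y') = { 'and' }
  PREDICT(Y' → ε) = { $ }
For L:
  PREDICT(L → num) = { 'num' }
  PREDICT(L → a) = { 'a' }
Y has a single production, so nothing to check there.

All predict sets are disjoint. The grammar IS LL(1).

Answer: Yes, the grammar is LL(1).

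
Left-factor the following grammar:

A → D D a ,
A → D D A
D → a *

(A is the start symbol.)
Left-factoring transforms A → αβ₁ | αβ₂ into A → αA' and A' → β₁ | β₂
(α is the longest common prefix among the alternatives). Repeat until
no nonterminal has two alternatives with a common prefix.

Round 1: A has alternatives sharing prefix 'D D'. Introduce A': A → D D A'
  Add: A' → a ,
  Add: A' → A

No remaining common prefixes — done.

Resulting grammar:
A → D D A'
A' → a ,
A' → A
D → a *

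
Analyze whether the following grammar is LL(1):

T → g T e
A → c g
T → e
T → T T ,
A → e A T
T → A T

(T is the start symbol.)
A grammar is LL(1) if for each non-terminal N with multiple productions, the predict sets of those productions are pairwise disjoint, where PREDICT(N → α) = (FIRST(α) \ {ε}) ∪ (FOLLOW(N) if α ⇒* ε).

Relevant sets:
  FIRST(T) = { 'c', 'e', 'g' }
  FIRST(A) = { 'c', 'e' }

For T:
  PREDICT(T → g T e) = { 'g' }
  PREDICT(T → e) = { 'e' }
  PREDICT(T → T T ',') = { 'c', 'e', 'g' }
  PREDICT(T → A T) = { 'c', 'e' }
For A:
  PREDICT(A → c g) = { 'c' }
  PREDICT(A → e A T) = { 'e' }

Conflict found: Predict set conflict for T: { 'g' }
The grammar is NOT LL(1).

Answer: No. Predict set conflict for T: { 'g' }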